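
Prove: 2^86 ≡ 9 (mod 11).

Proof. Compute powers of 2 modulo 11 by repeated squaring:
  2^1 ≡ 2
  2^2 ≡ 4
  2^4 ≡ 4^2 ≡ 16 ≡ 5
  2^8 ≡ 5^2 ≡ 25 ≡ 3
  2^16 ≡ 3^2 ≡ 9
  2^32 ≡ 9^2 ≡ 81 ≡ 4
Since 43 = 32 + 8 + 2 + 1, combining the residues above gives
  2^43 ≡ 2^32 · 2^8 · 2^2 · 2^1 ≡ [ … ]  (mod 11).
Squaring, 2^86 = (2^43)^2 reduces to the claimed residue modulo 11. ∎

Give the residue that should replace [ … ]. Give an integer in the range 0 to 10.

8

Multiply the listed residues: 4 · 3 · 4 · 2 = 12 → 48 → 96.
Reducing modulo 11: 96 = 8·11 + 8, so 2^43 ≡ 8.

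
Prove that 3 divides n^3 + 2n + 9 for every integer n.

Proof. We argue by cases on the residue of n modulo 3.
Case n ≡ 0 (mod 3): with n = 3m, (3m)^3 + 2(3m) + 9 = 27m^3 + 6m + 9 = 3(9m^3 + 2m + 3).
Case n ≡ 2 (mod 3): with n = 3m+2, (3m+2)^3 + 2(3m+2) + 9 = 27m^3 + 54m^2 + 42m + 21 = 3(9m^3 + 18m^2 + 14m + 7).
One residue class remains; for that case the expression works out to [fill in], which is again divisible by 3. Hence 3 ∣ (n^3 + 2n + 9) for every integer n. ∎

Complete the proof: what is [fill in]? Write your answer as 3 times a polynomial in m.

The residues treated are {0, 2}, so the missing case is n ≡ 1 (mod 3); write n = 3m+1.
Then (3m+1)^3 + 2(3m+1) + 9 = 27m^3 + 27m^2 + 15m + 12 = 3(9m^3 + 9m^2 + 5m + 4).

3(9m^3 + 9m^2 + 5m + 4)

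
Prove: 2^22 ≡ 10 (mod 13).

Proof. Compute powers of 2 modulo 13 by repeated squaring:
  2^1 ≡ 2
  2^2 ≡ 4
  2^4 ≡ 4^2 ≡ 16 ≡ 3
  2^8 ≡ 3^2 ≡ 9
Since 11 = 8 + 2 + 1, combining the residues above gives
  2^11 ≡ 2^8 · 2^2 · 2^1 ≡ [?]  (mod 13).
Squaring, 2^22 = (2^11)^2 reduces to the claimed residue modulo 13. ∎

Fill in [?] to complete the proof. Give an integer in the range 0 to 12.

7

Multiply the listed residues: 9 · 4 · 2 = 36 → 72.
Reducing modulo 13: 72 = 5·13 + 7, so 2^11 ≡ 7.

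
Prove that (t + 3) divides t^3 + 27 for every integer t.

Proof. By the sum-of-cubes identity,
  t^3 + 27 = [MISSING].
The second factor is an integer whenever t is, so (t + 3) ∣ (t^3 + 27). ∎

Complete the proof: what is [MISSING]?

a^3 + b^3 = (a + b)(a^2 - ab + b^2). With a = t, b = 3:
t^3 + 27 = (t + 3)(t^2 - 3t + 9).

(t + 3)(t^2 - 3t + 9)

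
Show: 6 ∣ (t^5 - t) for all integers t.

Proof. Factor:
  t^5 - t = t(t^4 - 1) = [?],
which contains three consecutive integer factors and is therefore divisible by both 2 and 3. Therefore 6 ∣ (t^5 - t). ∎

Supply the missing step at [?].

t^4 - 1 = (t^2 - 1)(t^2 + 1), and t^2 - 1 = (t-1)(t+1).
So t(t^4 - 1) = (t - 1)t(t + 1)(t^2 + 1).

(t - 1)t(t + 1)(t^2 + 1)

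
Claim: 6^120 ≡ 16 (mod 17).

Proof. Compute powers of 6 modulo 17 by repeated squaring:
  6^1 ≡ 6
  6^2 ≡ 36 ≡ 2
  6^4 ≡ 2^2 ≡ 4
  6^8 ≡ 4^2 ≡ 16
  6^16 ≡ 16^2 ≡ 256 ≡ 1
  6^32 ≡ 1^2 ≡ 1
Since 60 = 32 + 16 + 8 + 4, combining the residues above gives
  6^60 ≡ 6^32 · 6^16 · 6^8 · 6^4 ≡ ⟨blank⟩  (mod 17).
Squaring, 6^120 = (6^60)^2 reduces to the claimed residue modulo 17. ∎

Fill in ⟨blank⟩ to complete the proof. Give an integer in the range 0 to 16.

13

6^32 · 6^16 · 6^8 · 6^4 ≡ 1 · 1 · 16 · 4 = 64.
64 mod 17 = 13, so 6^60 ≡ 13 (mod 17).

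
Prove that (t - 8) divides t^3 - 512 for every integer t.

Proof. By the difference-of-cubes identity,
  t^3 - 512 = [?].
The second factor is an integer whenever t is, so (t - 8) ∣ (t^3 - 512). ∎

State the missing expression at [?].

Polynomial division of t^3 - 512 by t - 8 leaves remainder 0 and quotient t^2 + 8t + 64.
Hence t^3 - 512 = (t - 8)(t^2 + 8t + 64).

(t - 8)(t^2 + 8t + 64)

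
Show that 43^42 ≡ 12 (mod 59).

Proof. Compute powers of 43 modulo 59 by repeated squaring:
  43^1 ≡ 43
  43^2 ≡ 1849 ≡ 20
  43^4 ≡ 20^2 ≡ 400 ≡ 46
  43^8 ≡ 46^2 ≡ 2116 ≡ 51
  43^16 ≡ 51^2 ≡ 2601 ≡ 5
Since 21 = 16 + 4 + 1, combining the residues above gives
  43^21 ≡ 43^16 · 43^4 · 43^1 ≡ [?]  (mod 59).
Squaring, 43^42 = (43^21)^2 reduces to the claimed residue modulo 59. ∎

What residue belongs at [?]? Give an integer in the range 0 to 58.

Multiply the listed residues: 5 · 46 · 43 = 230 → 9890.
Reducing modulo 59: 9890 = 167·59 + 37, so 43^21 ≡ 37.

37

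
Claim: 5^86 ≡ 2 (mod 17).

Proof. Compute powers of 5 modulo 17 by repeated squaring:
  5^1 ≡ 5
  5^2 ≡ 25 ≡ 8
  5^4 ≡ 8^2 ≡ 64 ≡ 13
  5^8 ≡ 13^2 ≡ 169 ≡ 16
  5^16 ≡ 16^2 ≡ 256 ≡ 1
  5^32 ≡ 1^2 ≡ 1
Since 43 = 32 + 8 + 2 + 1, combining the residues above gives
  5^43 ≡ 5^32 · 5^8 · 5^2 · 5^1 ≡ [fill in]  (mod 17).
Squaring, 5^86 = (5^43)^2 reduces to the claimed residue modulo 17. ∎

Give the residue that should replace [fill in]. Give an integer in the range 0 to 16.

11

5^32 · 5^8 · 5^2 · 5^1 ≡ 1 · 16 · 8 · 5 = 640.
640 mod 17 = 11, so 5^43 ≡ 11 (mod 17).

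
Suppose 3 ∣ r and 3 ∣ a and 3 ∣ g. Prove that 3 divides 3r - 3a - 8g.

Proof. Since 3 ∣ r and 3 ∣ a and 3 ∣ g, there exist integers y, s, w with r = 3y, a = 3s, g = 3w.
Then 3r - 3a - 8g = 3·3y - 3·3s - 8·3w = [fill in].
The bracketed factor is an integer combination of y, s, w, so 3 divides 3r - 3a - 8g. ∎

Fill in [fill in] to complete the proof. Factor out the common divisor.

Each term has a factor of 3: 3·3y - 3·3s - 8·3w = 3·(-3s - 8w + 3y).
Since -3s - 8w + 3y is an integer, 3 ∣ (3r - 3a - 8g).

3(-3s - 8w + 3y)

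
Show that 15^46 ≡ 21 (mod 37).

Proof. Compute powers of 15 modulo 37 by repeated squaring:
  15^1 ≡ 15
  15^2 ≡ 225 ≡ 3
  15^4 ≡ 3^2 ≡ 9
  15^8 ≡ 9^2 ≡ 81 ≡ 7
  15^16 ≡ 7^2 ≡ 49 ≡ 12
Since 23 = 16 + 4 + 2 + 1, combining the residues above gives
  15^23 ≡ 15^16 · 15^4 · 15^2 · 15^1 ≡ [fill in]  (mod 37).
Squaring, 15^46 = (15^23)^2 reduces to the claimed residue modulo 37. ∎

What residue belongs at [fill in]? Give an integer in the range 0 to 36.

13

Multiply the listed residues: 12 · 9 · 3 · 15 = 108 → 324 → 4860.
Reducing modulo 37: 4860 = 131·37 + 13, so 15^23 ≡ 13.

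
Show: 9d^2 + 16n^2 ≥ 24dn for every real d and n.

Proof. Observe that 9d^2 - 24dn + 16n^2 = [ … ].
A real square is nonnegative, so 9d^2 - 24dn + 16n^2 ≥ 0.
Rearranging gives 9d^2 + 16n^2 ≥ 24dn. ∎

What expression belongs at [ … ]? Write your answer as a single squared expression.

9d^2 - 24dn + 16n^2 is a perfect-square trinomial: the outer terms are (3d)^2 and (4n)^2, and the cross term is -2·3d·4n.
So 9d^2 - 24dn + 16n^2 = (3d - 4n)^2 ≥ 0.

(3d - 4n)^2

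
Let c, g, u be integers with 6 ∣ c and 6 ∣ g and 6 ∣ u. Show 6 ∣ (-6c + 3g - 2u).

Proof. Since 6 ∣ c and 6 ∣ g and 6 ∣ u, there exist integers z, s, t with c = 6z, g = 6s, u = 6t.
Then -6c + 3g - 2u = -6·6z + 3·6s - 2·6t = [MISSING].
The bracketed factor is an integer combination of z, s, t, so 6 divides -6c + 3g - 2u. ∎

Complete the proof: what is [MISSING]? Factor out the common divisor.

6(3s - 2t - 6z)

Each term has a factor of 6: -6·6z + 3·6s - 2·6t = 6·(3s - 2t - 6z).
Since 3s - 2t - 6z is an integer, 6 ∣ (-6c + 3g - 2u).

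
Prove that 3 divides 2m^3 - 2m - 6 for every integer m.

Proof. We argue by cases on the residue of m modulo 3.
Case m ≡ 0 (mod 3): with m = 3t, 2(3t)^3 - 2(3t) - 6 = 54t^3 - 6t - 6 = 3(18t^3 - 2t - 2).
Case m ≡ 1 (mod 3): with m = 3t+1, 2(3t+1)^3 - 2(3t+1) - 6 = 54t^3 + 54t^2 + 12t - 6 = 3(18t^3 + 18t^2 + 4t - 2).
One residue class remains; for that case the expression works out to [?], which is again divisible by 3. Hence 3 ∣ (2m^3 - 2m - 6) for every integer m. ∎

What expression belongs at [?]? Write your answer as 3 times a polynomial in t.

3(18t^3 + 36t^2 + 22t + 2)

Only m ≡ 2 (mod 3) is unaccounted for. Put m = 3t+2:
2(3t+2)^3 - 2(3t+2) - 6 expands to 54t^3 + 108t^2 + 66t + 6,
and factoring out 3 leaves 3(18t^3 + 36t^2 + 22t + 2).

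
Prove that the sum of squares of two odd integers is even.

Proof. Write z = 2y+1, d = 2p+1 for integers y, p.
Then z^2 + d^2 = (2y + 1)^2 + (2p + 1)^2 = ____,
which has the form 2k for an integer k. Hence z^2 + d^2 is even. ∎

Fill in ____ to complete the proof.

(2y + 1)^2 + (2p + 1)^2 = 4p^2 + 4p + 4y^2 + 4y + 2
= 2(2p^2 + 2p + 2y^2 + 2y + 1).
Since 2p^2 + 2p + 2y^2 + 2y + 1 is an integer, the sum of squares is of the form 2k for an integer k.

2(2p^2 + 2p + 2y^2 + 2y + 1)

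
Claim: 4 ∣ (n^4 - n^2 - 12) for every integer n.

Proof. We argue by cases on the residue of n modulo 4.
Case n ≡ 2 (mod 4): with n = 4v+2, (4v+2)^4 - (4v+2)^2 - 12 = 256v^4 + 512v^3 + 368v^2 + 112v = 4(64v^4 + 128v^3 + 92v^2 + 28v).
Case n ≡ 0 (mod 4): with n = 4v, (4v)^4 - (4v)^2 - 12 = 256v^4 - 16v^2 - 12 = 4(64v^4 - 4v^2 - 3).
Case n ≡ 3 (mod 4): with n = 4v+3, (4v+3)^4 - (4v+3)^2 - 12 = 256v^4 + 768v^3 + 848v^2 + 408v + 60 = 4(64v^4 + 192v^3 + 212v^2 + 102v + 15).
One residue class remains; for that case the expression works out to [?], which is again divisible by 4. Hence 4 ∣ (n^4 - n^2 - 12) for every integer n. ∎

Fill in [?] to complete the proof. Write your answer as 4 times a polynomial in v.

4(64v^4 + 64v^3 + 20v^2 + 2v - 3)

Only n ≡ 1 (mod 4) is unaccounted for. Put n = 4v+1:
(4v+1)^4 - (4v+1)^2 - 12 expands to 256v^4 + 256v^3 + 80v^2 + 8v - 12,
and factoring out 4 leaves 4(64v^4 + 64v^3 + 20v^2 + 2v - 3).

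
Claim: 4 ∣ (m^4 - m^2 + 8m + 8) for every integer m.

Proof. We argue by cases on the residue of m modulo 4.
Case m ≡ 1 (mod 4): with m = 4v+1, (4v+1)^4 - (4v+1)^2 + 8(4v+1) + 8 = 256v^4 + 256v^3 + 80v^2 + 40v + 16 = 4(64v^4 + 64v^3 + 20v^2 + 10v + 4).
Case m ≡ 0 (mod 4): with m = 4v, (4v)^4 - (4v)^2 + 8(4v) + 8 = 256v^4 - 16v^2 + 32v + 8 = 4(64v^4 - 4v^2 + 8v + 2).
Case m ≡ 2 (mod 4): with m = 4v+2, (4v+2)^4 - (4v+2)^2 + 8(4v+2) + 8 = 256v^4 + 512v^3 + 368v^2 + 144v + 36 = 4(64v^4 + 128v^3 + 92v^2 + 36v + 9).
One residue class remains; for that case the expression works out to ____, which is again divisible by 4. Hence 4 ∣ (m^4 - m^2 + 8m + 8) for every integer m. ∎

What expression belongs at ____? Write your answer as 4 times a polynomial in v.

Only m ≡ 3 (mod 4) is unaccounted for. Put m = 4v+3:
(4v+3)^4 - (4v+3)^2 + 8(4v+3) + 8 expands to 256v^4 + 768v^3 + 848v^2 + 440v + 104,
and factoring out 4 leaves 4(64v^4 + 192v^3 + 212v^2 + 110v + 26).

4(64v^4 + 192v^3 + 212v^2 + 110v + 26)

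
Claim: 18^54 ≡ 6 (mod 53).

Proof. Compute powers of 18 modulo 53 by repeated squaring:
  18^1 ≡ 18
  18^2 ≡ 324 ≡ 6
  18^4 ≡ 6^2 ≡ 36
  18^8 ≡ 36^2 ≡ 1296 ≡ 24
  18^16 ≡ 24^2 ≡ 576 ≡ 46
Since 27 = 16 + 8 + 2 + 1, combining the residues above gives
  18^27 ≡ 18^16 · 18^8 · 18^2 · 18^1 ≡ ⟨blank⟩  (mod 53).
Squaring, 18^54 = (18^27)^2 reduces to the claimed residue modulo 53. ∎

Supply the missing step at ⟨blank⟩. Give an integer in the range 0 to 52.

Multiply the listed residues: 46 · 24 · 6 · 18 = 1104 → 6624 → 119232.
Reducing modulo 53: 119232 = 2249·53 + 35, so 18^27 ≡ 35.

35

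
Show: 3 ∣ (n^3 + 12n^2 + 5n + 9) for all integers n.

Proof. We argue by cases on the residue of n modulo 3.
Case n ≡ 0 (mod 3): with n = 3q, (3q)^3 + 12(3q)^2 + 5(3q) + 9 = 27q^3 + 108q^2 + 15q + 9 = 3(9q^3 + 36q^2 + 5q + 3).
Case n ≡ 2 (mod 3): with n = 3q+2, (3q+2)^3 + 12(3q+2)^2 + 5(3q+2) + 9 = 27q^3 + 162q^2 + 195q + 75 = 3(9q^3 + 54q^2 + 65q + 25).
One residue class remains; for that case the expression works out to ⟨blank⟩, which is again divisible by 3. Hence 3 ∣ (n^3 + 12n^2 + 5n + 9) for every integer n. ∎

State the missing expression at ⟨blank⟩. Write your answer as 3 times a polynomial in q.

3(9q^3 + 45q^2 + 32q + 9)

The residues treated are {0, 2}, so the missing case is n ≡ 1 (mod 3); write n = 3q+1.
Then (3q+1)^3 + 12(3q+1)^2 + 5(3q+1) + 9 = 27q^3 + 135q^2 + 96q + 27 = 3(9q^3 + 45q^2 + 32q + 9).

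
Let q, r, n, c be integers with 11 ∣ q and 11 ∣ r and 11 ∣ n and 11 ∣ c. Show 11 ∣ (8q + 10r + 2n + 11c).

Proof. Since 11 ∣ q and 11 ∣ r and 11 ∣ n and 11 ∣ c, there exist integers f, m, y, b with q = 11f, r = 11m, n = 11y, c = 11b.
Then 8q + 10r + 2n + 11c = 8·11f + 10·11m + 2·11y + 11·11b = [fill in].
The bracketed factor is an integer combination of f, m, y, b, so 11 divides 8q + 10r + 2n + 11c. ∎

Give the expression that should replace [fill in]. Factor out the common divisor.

11(11b + 8f + 10m + 2y)

Pull the common 11 out of every term: 8·11f + 10·11m + 2·11y + 11·11b = 11(11b + 8f + 10m + 2y).
11b + 8f + 10m + 2y is an integer, which exhibits the divisibility.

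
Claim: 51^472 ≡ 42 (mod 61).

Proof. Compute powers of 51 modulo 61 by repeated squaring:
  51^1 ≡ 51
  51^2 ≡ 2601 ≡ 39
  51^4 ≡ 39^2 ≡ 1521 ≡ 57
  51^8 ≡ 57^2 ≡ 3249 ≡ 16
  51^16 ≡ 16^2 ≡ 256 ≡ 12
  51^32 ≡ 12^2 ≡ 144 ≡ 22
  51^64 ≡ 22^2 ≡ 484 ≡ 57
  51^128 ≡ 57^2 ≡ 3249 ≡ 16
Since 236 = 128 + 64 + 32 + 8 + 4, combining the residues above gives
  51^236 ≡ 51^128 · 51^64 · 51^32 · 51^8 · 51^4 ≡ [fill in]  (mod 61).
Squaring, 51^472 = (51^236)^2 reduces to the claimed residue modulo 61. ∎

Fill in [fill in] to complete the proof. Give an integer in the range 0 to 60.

51^128 · 51^64 · 51^32 · 51^8 · 51^4 ≡ 16 · 57 · 22 · 16 · 57 = 18298368.
18298368 mod 61 = 15, so 51^236 ≡ 15 (mod 61).

15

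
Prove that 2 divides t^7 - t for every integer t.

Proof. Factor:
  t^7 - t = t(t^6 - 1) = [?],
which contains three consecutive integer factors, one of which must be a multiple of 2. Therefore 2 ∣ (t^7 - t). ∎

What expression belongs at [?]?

t^6 - 1 = (t^2 - 1)(t^4 + t^2 + 1), and t^2 - 1 = (t-1)(t+1).
So t(t^6 - 1) = (t - 1)t(t + 1)(t^4 + t^2 + 1).

(t - 1)t(t + 1)(t^4 + t^2 + 1)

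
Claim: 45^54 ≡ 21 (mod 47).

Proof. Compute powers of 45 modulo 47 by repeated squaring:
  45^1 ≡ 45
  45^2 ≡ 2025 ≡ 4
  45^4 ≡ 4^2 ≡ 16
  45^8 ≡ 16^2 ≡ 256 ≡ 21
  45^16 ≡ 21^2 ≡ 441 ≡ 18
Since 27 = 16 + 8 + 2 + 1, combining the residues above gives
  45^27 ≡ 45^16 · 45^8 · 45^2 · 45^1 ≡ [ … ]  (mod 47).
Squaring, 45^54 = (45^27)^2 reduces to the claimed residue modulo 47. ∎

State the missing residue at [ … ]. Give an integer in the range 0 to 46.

Multiply the listed residues: 18 · 21 · 4 · 45 = 378 → 1512 → 68040.
Reducing modulo 47: 68040 = 1447·47 + 31, so 45^27 ≡ 31.

31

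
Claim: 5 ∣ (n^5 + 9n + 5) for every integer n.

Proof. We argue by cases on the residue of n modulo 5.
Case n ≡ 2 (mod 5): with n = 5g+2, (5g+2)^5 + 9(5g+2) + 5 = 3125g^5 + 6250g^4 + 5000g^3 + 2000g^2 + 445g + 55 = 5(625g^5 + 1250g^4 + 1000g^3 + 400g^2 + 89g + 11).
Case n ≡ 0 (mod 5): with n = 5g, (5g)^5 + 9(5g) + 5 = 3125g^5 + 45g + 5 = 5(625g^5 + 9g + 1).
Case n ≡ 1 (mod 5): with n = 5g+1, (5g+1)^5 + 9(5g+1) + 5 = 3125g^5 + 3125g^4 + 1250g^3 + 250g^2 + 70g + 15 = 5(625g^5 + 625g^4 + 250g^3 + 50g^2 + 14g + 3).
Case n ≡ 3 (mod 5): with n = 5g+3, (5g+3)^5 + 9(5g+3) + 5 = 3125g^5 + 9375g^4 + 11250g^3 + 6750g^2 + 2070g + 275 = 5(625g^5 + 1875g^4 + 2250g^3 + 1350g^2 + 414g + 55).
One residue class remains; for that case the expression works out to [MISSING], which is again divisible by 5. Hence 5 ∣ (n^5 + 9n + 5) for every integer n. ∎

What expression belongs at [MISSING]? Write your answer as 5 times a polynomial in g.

Only n ≡ 4 (mod 5) is unaccounted for. Put n = 5g+4:
(5g+4)^5 + 9(5g+4) + 5 expands to 3125g^5 + 12500g^4 + 20000g^3 + 16000g^2 + 6445g + 1065,
and factoring out 5 leaves 5(625g^5 + 2500g^4 + 4000g^3 + 3200g^2 + 1289g + 213).

5(625g^5 + 2500g^4 + 4000g^3 + 3200g^2 + 1289g + 213)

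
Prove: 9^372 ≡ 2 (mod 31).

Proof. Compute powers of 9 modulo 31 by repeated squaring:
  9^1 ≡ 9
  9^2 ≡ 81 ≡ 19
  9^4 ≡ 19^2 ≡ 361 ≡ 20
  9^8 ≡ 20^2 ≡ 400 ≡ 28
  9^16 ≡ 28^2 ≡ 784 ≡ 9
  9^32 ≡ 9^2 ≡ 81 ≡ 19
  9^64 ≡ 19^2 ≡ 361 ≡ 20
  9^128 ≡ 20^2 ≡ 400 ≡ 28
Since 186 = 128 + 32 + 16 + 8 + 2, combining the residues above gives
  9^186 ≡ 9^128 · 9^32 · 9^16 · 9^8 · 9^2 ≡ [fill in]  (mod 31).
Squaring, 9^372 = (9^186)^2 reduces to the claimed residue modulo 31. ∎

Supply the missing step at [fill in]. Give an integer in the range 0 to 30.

8

Multiply the listed residues: 28 · 19 · 9 · 28 · 19 = 532 → 4788 → 134064 → 2547216.
Reducing modulo 31: 2547216 = 82168·31 + 8, so 9^186 ≡ 8.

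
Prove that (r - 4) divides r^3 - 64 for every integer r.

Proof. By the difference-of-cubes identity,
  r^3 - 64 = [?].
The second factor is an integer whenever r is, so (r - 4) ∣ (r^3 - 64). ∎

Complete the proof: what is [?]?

(r - 4)(r^2 + 4r + 16)

a^3 - b^3 = (a - b)(a^2 + ab + b^2). With a = r, b = 4:
r^3 - 64 = (r - 4)(r^2 + 4r + 16).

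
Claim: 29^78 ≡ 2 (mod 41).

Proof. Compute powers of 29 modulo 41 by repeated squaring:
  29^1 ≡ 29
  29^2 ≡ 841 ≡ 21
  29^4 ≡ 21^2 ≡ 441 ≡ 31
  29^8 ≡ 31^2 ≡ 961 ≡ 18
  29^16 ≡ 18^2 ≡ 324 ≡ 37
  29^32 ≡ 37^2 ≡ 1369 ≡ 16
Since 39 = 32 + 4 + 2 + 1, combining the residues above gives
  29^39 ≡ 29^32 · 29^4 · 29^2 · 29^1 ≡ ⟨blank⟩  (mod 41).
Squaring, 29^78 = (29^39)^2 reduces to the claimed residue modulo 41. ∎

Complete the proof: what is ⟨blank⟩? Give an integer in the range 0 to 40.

29^32 · 29^4 · 29^2 · 29^1 ≡ 16 · 31 · 21 · 29 = 302064.
302064 mod 41 = 17, so 29^39 ≡ 17 (mod 41).

17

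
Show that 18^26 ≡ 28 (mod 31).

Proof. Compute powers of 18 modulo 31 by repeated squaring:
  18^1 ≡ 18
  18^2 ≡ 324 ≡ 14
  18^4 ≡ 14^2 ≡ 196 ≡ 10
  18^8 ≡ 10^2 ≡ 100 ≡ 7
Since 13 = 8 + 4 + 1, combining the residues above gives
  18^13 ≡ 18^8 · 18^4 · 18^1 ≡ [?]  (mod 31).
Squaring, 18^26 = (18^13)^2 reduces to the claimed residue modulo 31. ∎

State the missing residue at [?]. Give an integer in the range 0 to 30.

18^8 · 18^4 · 18^1 ≡ 7 · 10 · 18 = 1260.
1260 mod 31 = 20, so 18^13 ≡ 20 (mod 31).

20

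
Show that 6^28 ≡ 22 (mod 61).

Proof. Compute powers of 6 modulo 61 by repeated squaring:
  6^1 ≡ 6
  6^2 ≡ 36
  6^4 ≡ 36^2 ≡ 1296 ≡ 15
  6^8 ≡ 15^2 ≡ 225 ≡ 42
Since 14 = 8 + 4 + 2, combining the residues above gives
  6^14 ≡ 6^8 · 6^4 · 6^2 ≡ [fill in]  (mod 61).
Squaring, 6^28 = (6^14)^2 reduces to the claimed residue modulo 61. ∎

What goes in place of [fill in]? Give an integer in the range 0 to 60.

Multiply the listed residues: 42 · 15 · 36 = 630 → 22680.
Reducing modulo 61: 22680 = 371·61 + 49, so 6^14 ≡ 49.

49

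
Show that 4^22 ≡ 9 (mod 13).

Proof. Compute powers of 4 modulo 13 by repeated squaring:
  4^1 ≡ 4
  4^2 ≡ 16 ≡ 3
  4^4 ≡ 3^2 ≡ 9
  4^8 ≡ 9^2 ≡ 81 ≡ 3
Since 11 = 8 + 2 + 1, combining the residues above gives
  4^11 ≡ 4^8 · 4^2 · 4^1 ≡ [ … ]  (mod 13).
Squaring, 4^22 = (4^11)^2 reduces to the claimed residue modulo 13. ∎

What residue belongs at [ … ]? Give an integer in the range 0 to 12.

4^8 · 4^2 · 4^1 ≡ 3 · 3 · 4 = 36.
36 mod 13 = 10, so 4^11 ≡ 10 (mod 13).

10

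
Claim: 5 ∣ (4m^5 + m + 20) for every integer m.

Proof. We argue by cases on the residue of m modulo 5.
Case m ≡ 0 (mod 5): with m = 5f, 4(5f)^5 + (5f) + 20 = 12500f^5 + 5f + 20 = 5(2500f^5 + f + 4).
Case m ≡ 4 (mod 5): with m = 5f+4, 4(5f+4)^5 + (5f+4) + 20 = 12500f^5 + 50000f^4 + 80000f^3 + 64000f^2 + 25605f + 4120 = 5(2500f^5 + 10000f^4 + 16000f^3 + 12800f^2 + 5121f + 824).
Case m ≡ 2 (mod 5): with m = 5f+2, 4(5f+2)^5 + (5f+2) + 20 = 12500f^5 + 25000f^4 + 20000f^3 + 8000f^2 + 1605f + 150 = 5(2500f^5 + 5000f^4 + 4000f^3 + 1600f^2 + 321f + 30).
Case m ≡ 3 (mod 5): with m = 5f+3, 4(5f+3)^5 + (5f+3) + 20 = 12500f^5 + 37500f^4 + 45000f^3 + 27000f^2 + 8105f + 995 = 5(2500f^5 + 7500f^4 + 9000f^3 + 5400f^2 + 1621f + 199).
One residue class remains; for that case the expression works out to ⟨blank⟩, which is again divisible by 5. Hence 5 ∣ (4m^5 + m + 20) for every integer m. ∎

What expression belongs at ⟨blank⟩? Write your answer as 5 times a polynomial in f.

5(2500f^5 + 2500f^4 + 1000f^3 + 200f^2 + 21f + 5)

Only m ≡ 1 (mod 5) is unaccounted for. Put m = 5f+1:
4(5f+1)^5 + (5f+1) + 20 expands to 12500f^5 + 12500f^4 + 5000f^3 + 1000f^2 + 105f + 25,
and factoring out 5 leaves 5(2500f^5 + 2500f^4 + 1000f^3 + 200f^2 + 21f + 5).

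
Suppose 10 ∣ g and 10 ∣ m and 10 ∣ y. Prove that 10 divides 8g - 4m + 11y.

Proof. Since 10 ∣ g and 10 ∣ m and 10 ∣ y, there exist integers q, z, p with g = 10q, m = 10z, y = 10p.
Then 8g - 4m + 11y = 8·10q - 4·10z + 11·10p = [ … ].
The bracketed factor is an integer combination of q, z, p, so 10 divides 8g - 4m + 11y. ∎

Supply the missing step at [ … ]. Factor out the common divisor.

Each term has a factor of 10: 8·10q - 4·10z + 11·10p = 10·(11p + 8q - 4z).
Since 11p + 8q - 4z is an integer, 10 ∣ (8g - 4m + 11y).

10(11p + 8q - 4z)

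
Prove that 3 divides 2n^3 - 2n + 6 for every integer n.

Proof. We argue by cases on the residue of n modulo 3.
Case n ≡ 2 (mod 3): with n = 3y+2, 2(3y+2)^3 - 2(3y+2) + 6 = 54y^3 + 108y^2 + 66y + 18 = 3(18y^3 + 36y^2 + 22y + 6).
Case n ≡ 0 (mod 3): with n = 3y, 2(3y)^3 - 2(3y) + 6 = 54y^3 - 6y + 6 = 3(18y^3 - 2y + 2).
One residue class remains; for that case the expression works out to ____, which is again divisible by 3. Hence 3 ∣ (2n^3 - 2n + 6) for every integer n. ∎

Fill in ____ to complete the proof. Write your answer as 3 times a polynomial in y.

The residues treated are {2, 0}, so the missing case is n ≡ 1 (mod 3); write n = 3y+1.
Then 2(3y+1)^3 - 2(3y+1) + 6 = 54y^3 + 54y^2 + 12y + 6 = 3(18y^3 + 18y^2 + 4y + 2).

3(18y^3 + 18y^2 + 4y + 2)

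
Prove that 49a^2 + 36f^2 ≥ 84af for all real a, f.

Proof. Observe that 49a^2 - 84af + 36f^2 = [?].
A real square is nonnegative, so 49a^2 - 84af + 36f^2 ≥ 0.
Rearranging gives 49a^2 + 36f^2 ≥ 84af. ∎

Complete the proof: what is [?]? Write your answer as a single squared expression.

(7a - 6f)^2

The leading and trailing coefficients are 7^2 and 6^2, and 84 = 2·7·6, so the trinomial is (7a - 6f)^2.
Hence 49a^2 - 84af + 36f^2 ≥ 0.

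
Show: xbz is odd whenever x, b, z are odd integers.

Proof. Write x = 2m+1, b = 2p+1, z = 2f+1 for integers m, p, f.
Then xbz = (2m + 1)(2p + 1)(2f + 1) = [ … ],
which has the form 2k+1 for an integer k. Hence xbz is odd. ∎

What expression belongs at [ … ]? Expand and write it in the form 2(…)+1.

2(4fmp + 2fm + 2fp + f + 2mp + m + p) + 1

(2m + 1)(2p + 1)(2f + 1) = 8fmp + 4fm + 4fp + 2f + 4mp + 2m + 2p + 1
= 2(4fmp + 2fm + 2fp + f + 2mp + m + p) + 1.
Since 4fmp + 2fm + 2fp + f + 2mp + m + p is an integer, the product is of the form 2k+1 for an integer k.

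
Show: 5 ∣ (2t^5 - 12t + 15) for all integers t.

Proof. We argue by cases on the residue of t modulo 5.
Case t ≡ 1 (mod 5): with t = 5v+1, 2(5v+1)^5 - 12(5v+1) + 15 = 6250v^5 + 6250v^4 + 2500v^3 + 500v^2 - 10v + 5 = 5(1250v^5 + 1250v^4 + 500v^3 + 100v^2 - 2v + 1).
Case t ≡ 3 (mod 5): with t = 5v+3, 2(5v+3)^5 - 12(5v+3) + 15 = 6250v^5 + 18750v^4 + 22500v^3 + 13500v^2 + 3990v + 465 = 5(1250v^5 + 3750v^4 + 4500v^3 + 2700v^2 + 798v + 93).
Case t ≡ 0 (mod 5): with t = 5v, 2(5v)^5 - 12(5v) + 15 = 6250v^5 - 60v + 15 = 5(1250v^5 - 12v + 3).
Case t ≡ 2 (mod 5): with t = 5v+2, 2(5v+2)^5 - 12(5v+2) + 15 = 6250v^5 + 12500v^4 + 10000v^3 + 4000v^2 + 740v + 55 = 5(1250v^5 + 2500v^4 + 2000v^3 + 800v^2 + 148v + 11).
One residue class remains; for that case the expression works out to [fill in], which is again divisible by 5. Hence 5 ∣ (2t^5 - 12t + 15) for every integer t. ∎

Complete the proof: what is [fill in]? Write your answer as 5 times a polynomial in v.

The residues treated are {1, 3, 0, 2}, so the missing case is t ≡ 4 (mod 5); write t = 5v+4.
Then 2(5v+4)^5 - 12(5v+4) + 15 = 6250v^5 + 25000v^4 + 40000v^3 + 32000v^2 + 12740v + 2015 = 5(1250v^5 + 5000v^4 + 8000v^3 + 6400v^2 + 2548v + 403).

5(1250v^5 + 5000v^4 + 8000v^3 + 6400v^2 + 2548v + 403)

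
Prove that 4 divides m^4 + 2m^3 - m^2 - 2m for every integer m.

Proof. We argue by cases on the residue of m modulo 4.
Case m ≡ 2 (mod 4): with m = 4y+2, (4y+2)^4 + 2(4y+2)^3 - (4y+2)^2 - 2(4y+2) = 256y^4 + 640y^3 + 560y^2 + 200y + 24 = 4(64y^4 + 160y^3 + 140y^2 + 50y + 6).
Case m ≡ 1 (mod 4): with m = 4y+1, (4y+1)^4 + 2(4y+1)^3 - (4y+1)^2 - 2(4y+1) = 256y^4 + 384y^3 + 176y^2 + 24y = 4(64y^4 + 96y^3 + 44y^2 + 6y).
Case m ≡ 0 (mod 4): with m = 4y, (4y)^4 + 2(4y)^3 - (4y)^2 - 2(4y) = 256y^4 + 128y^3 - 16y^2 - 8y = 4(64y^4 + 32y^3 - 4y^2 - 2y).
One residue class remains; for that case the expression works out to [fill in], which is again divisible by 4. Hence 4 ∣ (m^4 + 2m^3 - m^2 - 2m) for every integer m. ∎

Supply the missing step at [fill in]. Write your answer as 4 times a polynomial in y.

4(64y^4 + 224y^3 + 284y^2 + 154y + 30)

The residues treated are {2, 1, 0}, so the missing case is m ≡ 3 (mod 4); write m = 4y+3.
Then (4y+3)^4 + 2(4y+3)^3 - (4y+3)^2 - 2(4y+3) = 256y^4 + 896y^3 + 1136y^2 + 616y + 120 = 4(64y^4 + 224y^3 + 284y^2 + 154y + 30).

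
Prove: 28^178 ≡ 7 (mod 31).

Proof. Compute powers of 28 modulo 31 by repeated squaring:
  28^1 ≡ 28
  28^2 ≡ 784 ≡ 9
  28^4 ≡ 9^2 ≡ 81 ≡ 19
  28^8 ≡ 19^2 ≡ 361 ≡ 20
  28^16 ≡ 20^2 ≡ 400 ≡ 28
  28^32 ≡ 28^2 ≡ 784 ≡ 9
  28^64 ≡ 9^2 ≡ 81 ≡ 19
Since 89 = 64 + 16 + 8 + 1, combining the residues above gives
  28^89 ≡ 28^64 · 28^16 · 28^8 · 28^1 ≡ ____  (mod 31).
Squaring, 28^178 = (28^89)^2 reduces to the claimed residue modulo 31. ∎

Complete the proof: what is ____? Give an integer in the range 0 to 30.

Multiply the listed residues: 19 · 28 · 20 · 28 = 532 → 10640 → 297920.
Reducing modulo 31: 297920 = 9610·31 + 10, so 28^89 ≡ 10.

10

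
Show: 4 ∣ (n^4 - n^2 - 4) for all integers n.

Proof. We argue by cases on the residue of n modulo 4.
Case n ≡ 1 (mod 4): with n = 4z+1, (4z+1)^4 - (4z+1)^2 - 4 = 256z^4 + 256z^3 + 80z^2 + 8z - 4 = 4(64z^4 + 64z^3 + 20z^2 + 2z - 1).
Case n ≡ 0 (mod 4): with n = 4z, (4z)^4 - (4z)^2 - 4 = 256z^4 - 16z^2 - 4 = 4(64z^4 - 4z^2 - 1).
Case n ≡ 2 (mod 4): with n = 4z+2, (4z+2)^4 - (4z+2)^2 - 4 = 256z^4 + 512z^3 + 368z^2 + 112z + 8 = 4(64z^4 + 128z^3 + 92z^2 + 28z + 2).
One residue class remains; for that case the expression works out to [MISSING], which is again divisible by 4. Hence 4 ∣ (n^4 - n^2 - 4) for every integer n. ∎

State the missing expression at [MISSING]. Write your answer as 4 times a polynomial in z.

4(64z^4 + 192z^3 + 212z^2 + 102z + 17)

Only n ≡ 3 (mod 4) is unaccounted for. Put n = 4z+3:
(4z+3)^4 - (4z+3)^2 - 4 expands to 256z^4 + 768z^3 + 848z^2 + 408z + 68,
and factoring out 4 leaves 4(64z^4 + 192z^3 + 212z^2 + 102z + 17).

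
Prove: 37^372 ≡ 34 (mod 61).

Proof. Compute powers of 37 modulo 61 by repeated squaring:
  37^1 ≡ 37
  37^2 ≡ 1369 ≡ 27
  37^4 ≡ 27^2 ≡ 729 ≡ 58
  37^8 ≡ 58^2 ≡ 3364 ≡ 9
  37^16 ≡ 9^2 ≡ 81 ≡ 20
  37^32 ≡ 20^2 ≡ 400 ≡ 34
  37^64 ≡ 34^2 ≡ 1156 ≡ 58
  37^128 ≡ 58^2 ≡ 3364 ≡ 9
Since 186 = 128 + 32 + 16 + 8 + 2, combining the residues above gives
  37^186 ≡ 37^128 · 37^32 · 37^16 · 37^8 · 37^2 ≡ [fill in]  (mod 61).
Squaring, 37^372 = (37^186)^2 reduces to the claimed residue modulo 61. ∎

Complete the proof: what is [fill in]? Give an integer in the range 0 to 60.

37^128 · 37^32 · 37^16 · 37^8 · 37^2 ≡ 9 · 34 · 20 · 9 · 27 = 1487160.
1487160 mod 61 = 41, so 37^186 ≡ 41 (mod 61).

41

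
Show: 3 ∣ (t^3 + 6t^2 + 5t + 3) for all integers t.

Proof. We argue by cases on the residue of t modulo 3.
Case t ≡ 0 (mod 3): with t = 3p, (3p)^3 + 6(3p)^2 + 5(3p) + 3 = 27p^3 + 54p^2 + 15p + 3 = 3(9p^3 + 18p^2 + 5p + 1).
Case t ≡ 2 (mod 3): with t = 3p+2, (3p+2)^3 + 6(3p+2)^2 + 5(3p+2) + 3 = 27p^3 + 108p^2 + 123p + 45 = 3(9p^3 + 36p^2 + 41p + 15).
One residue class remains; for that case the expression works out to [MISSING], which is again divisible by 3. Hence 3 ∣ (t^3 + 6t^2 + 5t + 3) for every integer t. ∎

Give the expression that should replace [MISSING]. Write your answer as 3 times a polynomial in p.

The residues treated are {0, 2}, so the missing case is t ≡ 1 (mod 3); write t = 3p+1.
Then (3p+1)^3 + 6(3p+1)^2 + 5(3p+1) + 3 = 27p^3 + 81p^2 + 60p + 15 = 3(9p^3 + 27p^2 + 20p + 5).

3(9p^3 + 27p^2 + 20p + 5)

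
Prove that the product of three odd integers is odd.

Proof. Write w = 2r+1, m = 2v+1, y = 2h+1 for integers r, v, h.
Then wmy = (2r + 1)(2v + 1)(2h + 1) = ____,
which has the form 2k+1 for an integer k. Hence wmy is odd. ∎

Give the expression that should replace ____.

Expanding: (2r + 1)(2v + 1)(2h + 1) = 8hrv + 4hr + 4hv + 2h + 4rv + 2r + 2v + 1.
Every term except the constant is even, so this is 2(4hrv + 2hr + 2hv + h + 2rv + r + v) + 1,
and 4hrv + 2hr + 2hv + h + 2rv + r + v ∈ ℤ gives the required form.

2(4hrv + 2hr + 2hv + h + 2rv + r + v) + 1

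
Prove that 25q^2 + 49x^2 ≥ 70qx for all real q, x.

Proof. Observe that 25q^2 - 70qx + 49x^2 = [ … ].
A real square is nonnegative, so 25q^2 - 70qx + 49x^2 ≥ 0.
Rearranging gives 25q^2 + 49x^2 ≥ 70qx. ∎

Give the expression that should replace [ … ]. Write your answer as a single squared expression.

25q^2 - 70qx + 49x^2 is a perfect-square trinomial: the outer terms are (5q)^2 and (7x)^2, and the cross term is -2·5q·7x.
So 25q^2 - 70qx + 49x^2 = (5q - 7x)^2 ≥ 0.

(5q - 7x)^2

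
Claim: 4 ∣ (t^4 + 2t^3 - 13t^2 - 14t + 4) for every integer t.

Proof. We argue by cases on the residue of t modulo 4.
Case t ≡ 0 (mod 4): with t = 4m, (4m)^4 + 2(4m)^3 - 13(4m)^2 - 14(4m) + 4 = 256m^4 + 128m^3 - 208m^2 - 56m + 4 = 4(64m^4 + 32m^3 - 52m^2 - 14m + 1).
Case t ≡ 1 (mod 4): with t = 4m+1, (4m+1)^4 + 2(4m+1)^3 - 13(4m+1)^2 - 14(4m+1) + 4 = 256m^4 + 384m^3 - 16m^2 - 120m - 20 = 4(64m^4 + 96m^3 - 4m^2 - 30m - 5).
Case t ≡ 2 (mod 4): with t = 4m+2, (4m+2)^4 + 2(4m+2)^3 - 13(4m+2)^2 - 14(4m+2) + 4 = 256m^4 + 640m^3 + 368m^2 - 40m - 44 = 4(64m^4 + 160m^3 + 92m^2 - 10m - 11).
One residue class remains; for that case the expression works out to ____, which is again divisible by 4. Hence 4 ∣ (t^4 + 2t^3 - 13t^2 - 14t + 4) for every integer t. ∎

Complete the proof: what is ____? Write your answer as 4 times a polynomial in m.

The residues treated are {0, 1, 2}, so the missing case is t ≡ 3 (mod 4); write t = 4m+3.
Then (4m+3)^4 + 2(4m+3)^3 - 13(4m+3)^2 - 14(4m+3) + 4 = 256m^4 + 896m^3 + 944m^2 + 280m - 20 = 4(64m^4 + 224m^3 + 236m^2 + 70m - 5).

4(64m^4 + 224m^3 + 236m^2 + 70m - 5)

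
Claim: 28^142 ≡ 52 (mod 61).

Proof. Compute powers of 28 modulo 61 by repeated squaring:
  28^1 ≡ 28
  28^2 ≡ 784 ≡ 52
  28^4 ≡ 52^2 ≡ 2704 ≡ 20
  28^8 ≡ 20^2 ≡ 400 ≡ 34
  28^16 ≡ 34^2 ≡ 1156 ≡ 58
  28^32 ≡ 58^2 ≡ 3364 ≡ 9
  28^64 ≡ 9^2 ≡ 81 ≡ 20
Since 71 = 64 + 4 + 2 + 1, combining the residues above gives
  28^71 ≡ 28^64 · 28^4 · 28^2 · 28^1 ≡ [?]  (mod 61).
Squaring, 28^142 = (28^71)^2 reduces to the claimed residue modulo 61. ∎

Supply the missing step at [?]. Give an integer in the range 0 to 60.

28^64 · 28^4 · 28^2 · 28^1 ≡ 20 · 20 · 52 · 28 = 582400.
582400 mod 61 = 33, so 28^71 ≡ 33 (mod 61).

33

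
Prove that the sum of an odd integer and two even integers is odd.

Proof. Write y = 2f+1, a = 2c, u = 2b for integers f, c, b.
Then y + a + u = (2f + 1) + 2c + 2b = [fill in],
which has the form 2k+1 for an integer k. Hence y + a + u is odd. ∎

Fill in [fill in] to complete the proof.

2(b + c + f) + 1

Expanding: (2f + 1) + 2c + 2b = 2b + 2c + 2f + 1.
Every term except the constant is even, so this is 2(b + c + f) + 1,
and b + c + f ∈ ℤ gives the required form.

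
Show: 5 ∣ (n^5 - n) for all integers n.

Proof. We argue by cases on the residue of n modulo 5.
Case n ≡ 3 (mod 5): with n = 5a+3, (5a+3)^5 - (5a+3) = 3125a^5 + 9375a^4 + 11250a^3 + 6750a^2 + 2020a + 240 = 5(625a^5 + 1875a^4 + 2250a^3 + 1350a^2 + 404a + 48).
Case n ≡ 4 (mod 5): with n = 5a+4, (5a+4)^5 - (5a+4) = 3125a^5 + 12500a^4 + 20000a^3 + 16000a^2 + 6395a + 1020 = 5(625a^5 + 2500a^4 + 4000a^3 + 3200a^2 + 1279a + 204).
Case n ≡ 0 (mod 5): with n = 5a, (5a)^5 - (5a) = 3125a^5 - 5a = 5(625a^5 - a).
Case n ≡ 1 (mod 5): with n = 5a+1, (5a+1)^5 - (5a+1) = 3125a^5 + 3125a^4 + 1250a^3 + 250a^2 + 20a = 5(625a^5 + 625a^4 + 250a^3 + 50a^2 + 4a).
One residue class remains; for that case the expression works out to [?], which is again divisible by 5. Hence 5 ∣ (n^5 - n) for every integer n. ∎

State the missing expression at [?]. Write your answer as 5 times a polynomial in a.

5(625a^5 + 1250a^4 + 1000a^3 + 400a^2 + 79a + 6)

Only n ≡ 2 (mod 5) is unaccounted for. Put n = 5a+2:
(5a+2)^5 - (5a+2) expands to 3125a^5 + 6250a^4 + 5000a^3 + 2000a^2 + 395a + 30,
and factoring out 5 leaves 5(625a^5 + 1250a^4 + 1000a^3 + 400a^2 + 79a + 6).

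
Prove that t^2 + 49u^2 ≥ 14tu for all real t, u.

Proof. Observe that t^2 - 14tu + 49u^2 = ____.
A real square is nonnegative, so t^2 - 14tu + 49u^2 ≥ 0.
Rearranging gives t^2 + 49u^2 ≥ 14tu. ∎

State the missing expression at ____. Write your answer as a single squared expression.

(t - 7u)^2

t^2 - 14tu + 49u^2 is a perfect-square trinomial: the outer terms are (t)^2 and (7u)^2, and the cross term is -2·t·7u.
So t^2 - 14tu + 49u^2 = (t - 7u)^2 ≥ 0.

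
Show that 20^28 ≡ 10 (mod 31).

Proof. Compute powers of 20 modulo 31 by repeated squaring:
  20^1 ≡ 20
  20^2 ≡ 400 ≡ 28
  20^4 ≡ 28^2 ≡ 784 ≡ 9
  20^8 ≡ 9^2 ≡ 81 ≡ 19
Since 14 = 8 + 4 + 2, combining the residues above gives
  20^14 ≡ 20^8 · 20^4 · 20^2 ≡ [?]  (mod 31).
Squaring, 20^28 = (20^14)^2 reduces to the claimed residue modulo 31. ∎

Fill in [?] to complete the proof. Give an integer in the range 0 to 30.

14

20^8 · 20^4 · 20^2 ≡ 19 · 9 · 28 = 4788.
4788 mod 31 = 14, so 20^14 ≡ 14 (mod 31).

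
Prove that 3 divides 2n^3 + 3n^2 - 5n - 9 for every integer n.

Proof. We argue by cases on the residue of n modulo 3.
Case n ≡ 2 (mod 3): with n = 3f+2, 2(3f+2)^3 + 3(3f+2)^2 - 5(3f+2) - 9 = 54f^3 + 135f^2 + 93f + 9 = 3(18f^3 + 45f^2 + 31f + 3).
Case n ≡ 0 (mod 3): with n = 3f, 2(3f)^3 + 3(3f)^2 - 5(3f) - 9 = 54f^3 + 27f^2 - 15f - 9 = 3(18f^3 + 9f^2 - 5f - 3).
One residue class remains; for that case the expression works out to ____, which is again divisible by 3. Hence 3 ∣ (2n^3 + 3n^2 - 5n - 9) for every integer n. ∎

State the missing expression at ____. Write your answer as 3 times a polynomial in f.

3(18f^3 + 27f^2 + 7f - 3)

Only n ≡ 1 (mod 3) is unaccounted for. Put n = 3f+1:
2(3f+1)^3 + 3(3f+1)^2 - 5(3f+1) - 9 expands to 54f^3 + 81f^2 + 21f - 9,
and factoring out 3 leaves 3(18f^3 + 27f^2 + 7f - 3).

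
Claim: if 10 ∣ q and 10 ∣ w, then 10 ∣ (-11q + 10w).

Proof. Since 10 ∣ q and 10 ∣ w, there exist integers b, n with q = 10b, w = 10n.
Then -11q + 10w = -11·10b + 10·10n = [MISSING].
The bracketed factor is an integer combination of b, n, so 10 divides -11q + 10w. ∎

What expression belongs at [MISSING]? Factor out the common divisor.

10(-11b + 10n)

Pull the common 10 out of every term: -11·10b + 10·10n = 10(-11b + 10n).
-11b + 10n is an integer, which exhibits the divisibility.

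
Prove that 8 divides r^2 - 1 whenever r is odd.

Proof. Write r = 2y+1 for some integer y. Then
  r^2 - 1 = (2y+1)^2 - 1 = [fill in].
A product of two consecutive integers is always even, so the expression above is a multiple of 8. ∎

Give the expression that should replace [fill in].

4y(y + 1)

(2y+1)^2 - 1 = 4y^2 + 4y + 1 - 1 = 4y^2 + 4y = 4y(y+1).
Since y and y+1 are consecutive, y(y+1) is even, and 4·(even) is a multiple of 8.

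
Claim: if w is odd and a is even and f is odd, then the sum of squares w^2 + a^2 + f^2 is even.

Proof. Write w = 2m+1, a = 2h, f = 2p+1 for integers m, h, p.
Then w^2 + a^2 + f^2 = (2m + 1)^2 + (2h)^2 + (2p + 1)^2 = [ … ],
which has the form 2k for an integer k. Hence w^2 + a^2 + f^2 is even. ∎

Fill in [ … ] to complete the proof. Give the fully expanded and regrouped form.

2(2h^2 + 2m^2 + 2m + 2p^2 + 2p + 1)

Expanding: (2m + 1)^2 + (2h)^2 + (2p + 1)^2 = 4h^2 + 4m^2 + 4m + 4p^2 + 4p + 2.
Every term is even; pulling out the factor of 2 gives 2(2h^2 + 2m^2 + 2m + 2p^2 + 2p + 1).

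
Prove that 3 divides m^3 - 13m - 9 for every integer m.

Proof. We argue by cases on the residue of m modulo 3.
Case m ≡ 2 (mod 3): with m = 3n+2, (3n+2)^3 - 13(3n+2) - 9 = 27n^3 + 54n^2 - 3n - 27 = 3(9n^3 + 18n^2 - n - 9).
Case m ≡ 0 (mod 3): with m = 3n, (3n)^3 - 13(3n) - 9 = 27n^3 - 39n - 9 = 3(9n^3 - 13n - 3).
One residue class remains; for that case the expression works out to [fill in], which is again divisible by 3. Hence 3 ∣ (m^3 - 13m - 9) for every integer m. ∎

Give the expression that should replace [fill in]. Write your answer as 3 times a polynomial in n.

3(9n^3 + 9n^2 - 10n - 7)

Only m ≡ 1 (mod 3) is unaccounted for. Put m = 3n+1:
(3n+1)^3 - 13(3n+1) - 9 expands to 27n^3 + 27n^2 - 30n - 21,
and factoring out 3 leaves 3(9n^3 + 9n^2 - 10n - 7).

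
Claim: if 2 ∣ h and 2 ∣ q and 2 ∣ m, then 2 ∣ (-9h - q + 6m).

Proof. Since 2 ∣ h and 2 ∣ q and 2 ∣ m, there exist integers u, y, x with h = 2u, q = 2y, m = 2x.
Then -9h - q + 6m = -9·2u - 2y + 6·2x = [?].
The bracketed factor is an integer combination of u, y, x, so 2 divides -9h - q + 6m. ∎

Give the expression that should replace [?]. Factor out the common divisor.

Each term has a factor of 2: -9·2u - 2y + 6·2x = 2·(-9u + 6x - y).
Since -9u + 6x - y is an integer, 2 ∣ (-9h - q + 6m).

2(-9u + 6x - y)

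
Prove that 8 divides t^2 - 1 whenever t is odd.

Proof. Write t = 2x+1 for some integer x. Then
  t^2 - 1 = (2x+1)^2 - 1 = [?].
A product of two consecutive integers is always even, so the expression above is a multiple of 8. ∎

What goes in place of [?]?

(2x+1)^2 - 1 = 4x^2 + 4x + 1 - 1 = 4x^2 + 4x = 4x(x+1).
Since x and x+1 are consecutive, x(x+1) is even, and 4·(even) is a multiple of 8.

4x(x + 1)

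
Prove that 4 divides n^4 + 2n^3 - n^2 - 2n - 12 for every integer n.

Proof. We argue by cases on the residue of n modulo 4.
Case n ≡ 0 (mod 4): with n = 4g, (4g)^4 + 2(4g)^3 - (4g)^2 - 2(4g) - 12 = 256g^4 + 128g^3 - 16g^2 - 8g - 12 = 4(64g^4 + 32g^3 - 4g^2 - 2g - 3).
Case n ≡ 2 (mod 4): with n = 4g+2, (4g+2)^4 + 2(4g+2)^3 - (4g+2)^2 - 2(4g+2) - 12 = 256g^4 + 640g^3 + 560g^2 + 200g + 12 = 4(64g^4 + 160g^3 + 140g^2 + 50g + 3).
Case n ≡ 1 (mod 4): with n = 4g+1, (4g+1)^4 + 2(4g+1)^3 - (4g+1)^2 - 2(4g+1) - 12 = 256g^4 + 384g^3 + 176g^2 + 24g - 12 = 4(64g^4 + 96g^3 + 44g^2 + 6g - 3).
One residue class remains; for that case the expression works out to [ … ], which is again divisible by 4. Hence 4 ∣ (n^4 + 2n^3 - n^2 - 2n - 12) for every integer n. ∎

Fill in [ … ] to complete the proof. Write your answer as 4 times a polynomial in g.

4(64g^4 + 224g^3 + 284g^2 + 154g + 27)

Only n ≡ 3 (mod 4) is unaccounted for. Put n = 4g+3:
(4g+3)^4 + 2(4g+3)^3 - (4g+3)^2 - 2(4g+3) - 12 expands to 256g^4 + 896g^3 + 1136g^2 + 616g + 108,
and factoring out 4 leaves 4(64g^4 + 224g^3 + 284g^2 + 154g + 27).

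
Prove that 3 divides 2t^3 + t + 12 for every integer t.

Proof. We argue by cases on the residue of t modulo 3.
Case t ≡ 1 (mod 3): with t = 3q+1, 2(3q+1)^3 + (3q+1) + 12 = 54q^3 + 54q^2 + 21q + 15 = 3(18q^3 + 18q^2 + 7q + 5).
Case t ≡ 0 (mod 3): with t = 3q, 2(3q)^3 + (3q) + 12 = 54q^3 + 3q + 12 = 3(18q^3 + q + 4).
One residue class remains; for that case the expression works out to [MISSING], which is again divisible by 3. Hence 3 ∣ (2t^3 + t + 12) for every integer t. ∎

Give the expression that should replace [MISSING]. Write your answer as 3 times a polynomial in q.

The residues treated are {1, 0}, so the missing case is t ≡ 2 (mod 3); write t = 3q+2.
Then 2(3q+2)^3 + (3q+2) + 12 = 54q^3 + 108q^2 + 75q + 30 = 3(18q^3 + 36q^2 + 25q + 10).

3(18q^3 + 36q^2 + 25q + 10)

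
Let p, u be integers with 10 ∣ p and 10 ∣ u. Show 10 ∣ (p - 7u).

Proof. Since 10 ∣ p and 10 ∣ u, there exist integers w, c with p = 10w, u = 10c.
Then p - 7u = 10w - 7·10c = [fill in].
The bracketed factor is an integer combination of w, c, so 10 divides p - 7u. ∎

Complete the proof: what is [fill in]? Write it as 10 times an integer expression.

Pull the common 10 out of every term: 10w - 7·10c = 10(-7c + w).
-7c + w is an integer, which exhibits the divisibility.

10(-7c + w)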